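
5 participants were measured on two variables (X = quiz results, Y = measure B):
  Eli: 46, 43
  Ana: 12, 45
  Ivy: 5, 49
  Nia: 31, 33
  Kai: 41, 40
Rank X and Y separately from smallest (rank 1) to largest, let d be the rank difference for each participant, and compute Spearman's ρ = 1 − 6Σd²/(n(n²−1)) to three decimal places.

-0.600

Ranks of variable 1: 5, 2, 1, 3, 4
Ranks of variable 2: 3, 4, 5, 1, 2
d = r₁ − r₂: 2, -2, -4, 2, 2
d²: 4, 4, 16, 4, 4; Σd² = 32
ρ = 1 − 6·32/(5·24) = 1 − 192/120 = -0.600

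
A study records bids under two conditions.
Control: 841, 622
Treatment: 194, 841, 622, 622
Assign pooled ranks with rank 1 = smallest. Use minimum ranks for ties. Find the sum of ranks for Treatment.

Sorted (ascending): 194, 622, 622, 622, 841, 841
The 3 values of 622 occupy positions 2–4 → each gets rank 2.
The 2 values of 841 occupy positions 5–6 → each gets rank 5.
Treatment values → pooled ranks: 194→1, 841→5, 622→2, 622→2
Rank sum = 1 + 5 + 2 + 2 = 10

10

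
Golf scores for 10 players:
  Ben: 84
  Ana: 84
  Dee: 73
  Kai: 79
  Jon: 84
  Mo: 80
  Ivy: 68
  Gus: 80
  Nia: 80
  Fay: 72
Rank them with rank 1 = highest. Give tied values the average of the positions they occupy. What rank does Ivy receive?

Sorted (descending): 84, 84, 84, 80, 80, 80, 79, 73, 72, 68
The 3 values of 84 occupy positions 1–3 → average rank 2.
The 3 values of 80 occupy positions 4–6 → average rank 5.
Ivy has value 68 → rank 10.

10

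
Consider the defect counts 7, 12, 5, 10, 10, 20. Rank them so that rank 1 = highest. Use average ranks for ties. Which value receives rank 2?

Sorted (descending): 20, 12, 10, 10, 7, 5
The 2 values of 10 occupy positions 3–4 → average rank (3+4)/2 = 3.5.
Rank 2 → value 12.

12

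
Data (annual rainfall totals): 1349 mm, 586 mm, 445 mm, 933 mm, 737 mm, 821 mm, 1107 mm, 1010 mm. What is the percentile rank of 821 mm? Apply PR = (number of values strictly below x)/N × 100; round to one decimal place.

37.5

N = 8.
Strictly below 821: 3. Equal to 821: 1.
PR = 3/8 × 100 = 37.5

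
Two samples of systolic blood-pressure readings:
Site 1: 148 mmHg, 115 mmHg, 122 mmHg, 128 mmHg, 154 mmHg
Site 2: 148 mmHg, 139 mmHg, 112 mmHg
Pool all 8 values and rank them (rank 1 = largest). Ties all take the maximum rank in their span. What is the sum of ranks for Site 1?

Sorted (descending): 154, 148, 148, 139, 128, 122, 115, 112
The 2 values of 148 occupy positions 2–3 → each gets rank 3.
Site 1 values → pooled ranks: 148→3, 115→7, 122→6, 128→5, 154→1
Rank sum = 3 + 7 + 6 + 5 + 1 = 22

22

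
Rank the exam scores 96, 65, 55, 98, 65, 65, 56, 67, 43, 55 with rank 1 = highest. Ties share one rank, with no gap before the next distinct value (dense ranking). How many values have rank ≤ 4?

Sorted (descending): 98, 96, 67, 65, 65, 65, 56, 55, 55, 43
The 3 values of 65 share dense rank 4.
The 2 values of 55 share dense rank 6.
Remaining distinct values take the next consecutive integers.
Ranks ≤ 4: {1, 2, 3, 4, 4, 4} → 6 values.

6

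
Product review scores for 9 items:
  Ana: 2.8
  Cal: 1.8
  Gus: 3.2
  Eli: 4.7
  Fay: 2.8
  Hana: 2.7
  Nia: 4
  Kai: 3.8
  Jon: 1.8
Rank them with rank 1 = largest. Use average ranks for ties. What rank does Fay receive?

Sorted (descending): 4.7, 4, 3.8, 3.2, 2.8, 2.8, 2.7, 1.8, 1.8
The 2 values of 2.8 occupy positions 5–6 → average rank (5+6)/2 = 5.5.
The 2 values of 1.8 occupy positions 8–9 → average rank (8+9)/2 = 8.5.
Fay has value 2.8 → rank 5.5.

5.5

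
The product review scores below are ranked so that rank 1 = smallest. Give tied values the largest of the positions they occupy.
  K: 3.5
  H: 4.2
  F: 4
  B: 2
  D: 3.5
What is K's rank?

Sorted (ascending): 2, 3.5, 3.5, 4, 4.2
The 2 values of 3.5 occupy positions 2–3 → each gets rank 3.
K has value 3.5 → rank 3.

3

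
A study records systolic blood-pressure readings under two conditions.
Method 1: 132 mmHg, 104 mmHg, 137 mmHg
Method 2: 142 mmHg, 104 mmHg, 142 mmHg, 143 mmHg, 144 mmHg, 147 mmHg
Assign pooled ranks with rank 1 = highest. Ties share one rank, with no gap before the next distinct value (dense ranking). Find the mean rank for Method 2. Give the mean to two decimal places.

Sorted (descending): 147, 144, 143, 142, 142, 137, 132, 104, 104
The 2 values of 142 share dense rank 4.
The 2 values of 104 share dense rank 7.
Remaining distinct values take the next consecutive integers.
Method 2 values → pooled ranks: 142→4, 104→7, 142→4, 143→3, 144→2, 147→1
Mean rank = (4 + 7 + 4 + 3 + 2 + 1) / 6 = 3.50

3.50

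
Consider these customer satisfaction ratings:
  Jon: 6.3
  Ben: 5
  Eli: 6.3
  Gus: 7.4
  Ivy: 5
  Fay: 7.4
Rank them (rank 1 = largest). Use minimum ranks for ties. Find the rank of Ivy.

5

Sorted (descending): 7.4, 7.4, 6.3, 6.3, 5, 5
The 2 values of 7.4 occupy positions 1–2 → each gets rank 1.
The 2 values of 6.3 occupy positions 3–4 → each gets rank 3.
The 2 values of 5 occupy positions 5–6 → each gets rank 5.
Ivy has value 5 → rank 5.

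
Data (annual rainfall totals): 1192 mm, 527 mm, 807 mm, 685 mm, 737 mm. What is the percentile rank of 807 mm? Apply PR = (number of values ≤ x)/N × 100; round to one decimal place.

N = 5.
Strictly below 807: 3. Equal to 807: 1.
PR = 4/5 × 100 = 80.0

80.0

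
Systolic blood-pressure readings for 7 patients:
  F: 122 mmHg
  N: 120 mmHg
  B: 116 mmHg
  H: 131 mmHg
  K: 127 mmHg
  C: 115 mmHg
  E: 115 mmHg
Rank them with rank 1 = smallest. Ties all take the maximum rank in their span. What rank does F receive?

Sorted (ascending): 115, 115, 116, 120, 122, 127, 131
The 2 values of 115 occupy positions 1–2 → each gets rank 2.
F has value 122 mmHg → rank 5.

5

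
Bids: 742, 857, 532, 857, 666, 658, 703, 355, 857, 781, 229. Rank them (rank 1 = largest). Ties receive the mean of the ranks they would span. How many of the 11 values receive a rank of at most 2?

3

Sorted (descending): 857, 857, 857, 781, 742, 703, 666, 658, 532, 355, 229
The 3 values of 857 occupy positions 1–3 → average rank 2.
Ranks ≤ 2: {2, 2, 2} → 3 values.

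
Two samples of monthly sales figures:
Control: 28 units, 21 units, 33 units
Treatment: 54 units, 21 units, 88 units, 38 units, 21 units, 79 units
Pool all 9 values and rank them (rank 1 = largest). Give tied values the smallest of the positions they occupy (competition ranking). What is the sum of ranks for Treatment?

Sorted (descending): 88, 79, 54, 38, 33, 28, 21, 21, 21
The 3 values of 21 occupy positions 7–9 → each gets rank 7.
Treatment values → pooled ranks: 54→3, 21→7, 88→1, 38→4, 21→7, 79→2
Rank sum = 3 + 7 + 1 + 4 + 7 + 2 = 24

24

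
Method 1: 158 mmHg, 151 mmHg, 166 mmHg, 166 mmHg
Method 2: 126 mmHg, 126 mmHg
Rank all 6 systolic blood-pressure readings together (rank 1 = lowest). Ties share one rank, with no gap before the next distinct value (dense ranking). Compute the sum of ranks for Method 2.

2

Sorted (ascending): 126, 126, 151, 158, 166, 166
The 2 values of 126 share dense rank 1.
The 2 values of 166 share dense rank 4.
Remaining distinct values take the next consecutive integers.
Method 2 values → pooled ranks: 126→1, 126→1
Rank sum = 1 + 1 = 2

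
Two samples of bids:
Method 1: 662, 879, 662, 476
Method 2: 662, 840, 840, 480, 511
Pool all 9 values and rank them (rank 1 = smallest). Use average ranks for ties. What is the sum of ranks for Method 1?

Sorted (ascending): 476, 480, 511, 662, 662, 662, 840, 840, 879
The 3 values of 662 occupy positions 4–6 → average rank 5.
The 2 values of 840 occupy positions 7–8 → average rank (7+8)/2 = 7.5.
Method 1 values → pooled ranks: 662→5, 879→9, 662→5, 476→1
Rank sum = 5 + 9 + 5 + 1 = 20

20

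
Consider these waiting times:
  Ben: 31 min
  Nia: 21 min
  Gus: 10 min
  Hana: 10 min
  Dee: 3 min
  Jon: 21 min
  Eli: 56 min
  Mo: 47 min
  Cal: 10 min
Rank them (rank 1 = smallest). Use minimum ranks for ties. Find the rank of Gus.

2

Sorted (ascending): 3, 10, 10, 10, 21, 21, 31, 47, 56
The 3 values of 10 occupy positions 2–4 → each gets rank 2.
The 2 values of 21 occupy positions 5–6 → each gets rank 5.
Gus has value 10 min → rank 2.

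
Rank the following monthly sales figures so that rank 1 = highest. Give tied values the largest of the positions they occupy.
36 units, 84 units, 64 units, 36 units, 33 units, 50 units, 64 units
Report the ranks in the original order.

6, 1, 3, 6, 7, 4, 3

Sorted (descending): 84, 64, 64, 50, 36, 36, 33
The 2 values of 64 occupy positions 2–3 → each gets rank 3.
The 2 values of 36 occupy positions 5–6 → each gets rank 6.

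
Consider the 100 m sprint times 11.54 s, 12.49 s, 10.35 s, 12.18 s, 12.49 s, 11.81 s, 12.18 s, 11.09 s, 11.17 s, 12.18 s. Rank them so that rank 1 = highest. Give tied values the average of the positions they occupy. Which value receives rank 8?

Sorted (descending): 12.49, 12.49, 12.18, 12.18, 12.18, 11.81, 11.54, 11.17, 11.09, 10.35
The 2 values of 12.49 occupy positions 1–2 → average rank (1+2)/2 = 1.5.
The 3 values of 12.18 occupy positions 3–5 → average rank 4.
Rank 8 → value 11.17.

11.17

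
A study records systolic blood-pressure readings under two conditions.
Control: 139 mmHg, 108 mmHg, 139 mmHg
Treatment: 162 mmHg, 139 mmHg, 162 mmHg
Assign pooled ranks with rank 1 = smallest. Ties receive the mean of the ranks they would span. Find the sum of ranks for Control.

Sorted (ascending): 108, 139, 139, 139, 162, 162
The 3 values of 139 occupy positions 2–4 → average rank 3.
The 2 values of 162 occupy positions 5–6 → average rank (5+6)/2 = 5.5.
Control values → pooled ranks: 139→3, 108→1, 139→3
Rank sum = 3 + 1 + 3 = 7

7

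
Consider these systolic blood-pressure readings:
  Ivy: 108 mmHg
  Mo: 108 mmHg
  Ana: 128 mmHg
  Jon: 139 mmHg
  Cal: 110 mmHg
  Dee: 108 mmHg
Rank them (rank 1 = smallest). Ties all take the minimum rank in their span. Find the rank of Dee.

1

Sorted (ascending): 108, 108, 108, 110, 128, 139
The 3 values of 108 occupy positions 1–3 → each gets rank 1.
Dee has value 108 mmHg → rank 1.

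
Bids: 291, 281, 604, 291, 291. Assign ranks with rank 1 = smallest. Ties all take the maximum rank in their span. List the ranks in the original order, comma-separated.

Sorted (ascending): 281, 291, 291, 291, 604
The 3 values of 291 occupy positions 2–4 → each gets rank 4.

4, 1, 5, 4, 4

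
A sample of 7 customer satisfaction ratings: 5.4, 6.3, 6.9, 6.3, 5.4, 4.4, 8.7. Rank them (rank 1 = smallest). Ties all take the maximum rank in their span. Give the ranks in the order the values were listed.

Sorted (ascending): 4.4, 5.4, 5.4, 6.3, 6.3, 6.9, 8.7
The 2 values of 5.4 occupy positions 2–3 → each gets rank 3.
The 2 values of 6.3 occupy positions 4–5 → each gets rank 5.

3, 5, 6, 5, 3, 1, 7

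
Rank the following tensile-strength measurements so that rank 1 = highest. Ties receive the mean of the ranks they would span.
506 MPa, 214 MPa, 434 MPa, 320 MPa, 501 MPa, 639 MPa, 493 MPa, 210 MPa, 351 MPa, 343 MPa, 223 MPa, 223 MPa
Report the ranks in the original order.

Sorted (descending): 639, 506, 501, 493, 434, 351, 343, 320, 223, 223, 214, 210
The 2 values of 223 occupy positions 9–10 → average rank (9+10)/2 = 9.5.

2, 11, 5, 8, 3, 1, 4, 12, 6, 7, 9.5, 9.5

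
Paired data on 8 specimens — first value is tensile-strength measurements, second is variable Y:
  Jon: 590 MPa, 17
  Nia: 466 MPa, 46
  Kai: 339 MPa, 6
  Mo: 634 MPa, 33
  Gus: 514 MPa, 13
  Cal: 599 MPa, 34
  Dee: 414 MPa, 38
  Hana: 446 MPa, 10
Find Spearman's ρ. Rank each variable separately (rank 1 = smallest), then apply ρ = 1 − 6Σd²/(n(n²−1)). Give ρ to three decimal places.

0.286

Ranks of variable 1: 6, 4, 1, 8, 5, 7, 2, 3
Ranks of variable 2: 4, 8, 1, 5, 3, 6, 7, 2
d = r₁ − r₂: 2, -4, 0, 3, 2, 1, -5, 1
d²: 4, 16, 0, 9, 4, 1, 25, 1; Σd² = 60
ρ = 1 − 6·60/(8·63) = 1 − 360/504 = 0.286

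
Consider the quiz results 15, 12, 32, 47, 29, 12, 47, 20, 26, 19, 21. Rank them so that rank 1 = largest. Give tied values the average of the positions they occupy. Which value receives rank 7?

20

Sorted (descending): 47, 47, 32, 29, 26, 21, 20, 19, 15, 12, 12
The 2 values of 47 occupy positions 1–2 → average rank (1+2)/2 = 1.5.
The 2 values of 12 occupy positions 10–11 → average rank (10+11)/2 = 10.5.
Rank 7 → value 20.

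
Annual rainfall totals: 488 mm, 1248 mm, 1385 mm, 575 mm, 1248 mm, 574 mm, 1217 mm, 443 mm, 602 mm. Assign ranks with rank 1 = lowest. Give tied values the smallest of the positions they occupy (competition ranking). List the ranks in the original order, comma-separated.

2, 7, 9, 4, 7, 3, 6, 1, 5

Sorted (ascending): 443, 488, 574, 575, 602, 1217, 1248, 1248, 1385
The 2 values of 1248 occupy positions 7–8 → each gets rank 7.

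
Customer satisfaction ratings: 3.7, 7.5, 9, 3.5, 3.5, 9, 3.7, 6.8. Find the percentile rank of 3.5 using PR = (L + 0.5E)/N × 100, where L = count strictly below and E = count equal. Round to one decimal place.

12.5

N = 8.
Strictly below 3.5: 0. Equal to 3.5: 2.
PR = (0 + 0.5·2)/8 × 100 = 12.5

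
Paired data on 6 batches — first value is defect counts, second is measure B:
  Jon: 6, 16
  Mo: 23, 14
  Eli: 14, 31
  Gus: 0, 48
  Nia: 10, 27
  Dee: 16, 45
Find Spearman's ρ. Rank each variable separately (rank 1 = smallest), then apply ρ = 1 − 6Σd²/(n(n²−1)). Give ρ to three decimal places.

-0.429

Ranks of variable 1: 2, 6, 4, 1, 3, 5
Ranks of variable 2: 2, 1, 4, 6, 3, 5
d = r₁ − r₂: 0, 5, 0, -5, 0, 0
d²: 0, 25, 0, 25, 0, 0; Σd² = 50
ρ = 1 − 6·50/(6·35) = 1 − 300/210 = -0.429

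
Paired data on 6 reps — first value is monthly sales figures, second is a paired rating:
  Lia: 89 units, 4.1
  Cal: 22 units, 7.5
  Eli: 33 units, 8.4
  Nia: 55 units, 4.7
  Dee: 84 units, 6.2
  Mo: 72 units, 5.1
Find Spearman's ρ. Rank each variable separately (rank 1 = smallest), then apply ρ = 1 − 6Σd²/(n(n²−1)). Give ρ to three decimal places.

Ranks of variable 1: 6, 1, 2, 3, 5, 4
Ranks of variable 2: 1, 5, 6, 2, 4, 3
d = r₁ − r₂: 5, -4, -4, 1, 1, 1
d²: 25, 16, 16, 1, 1, 1; Σd² = 60
ρ = 1 − 6·60/(6·35) = 1 − 360/210 = -0.714

-0.714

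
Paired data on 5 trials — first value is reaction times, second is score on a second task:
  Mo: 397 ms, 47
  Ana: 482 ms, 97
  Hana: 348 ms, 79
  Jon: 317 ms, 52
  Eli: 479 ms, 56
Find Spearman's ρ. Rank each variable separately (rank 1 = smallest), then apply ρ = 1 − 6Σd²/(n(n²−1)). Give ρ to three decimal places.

Ranks of variable 1: 3, 5, 2, 1, 4
Ranks of variable 2: 1, 5, 4, 2, 3
d = r₁ − r₂: 2, 0, -2, -1, 1
d²: 4, 0, 4, 1, 1; Σd² = 10
ρ = 1 − 6·10/(5·24) = 1 − 60/120 = 0.500

0.500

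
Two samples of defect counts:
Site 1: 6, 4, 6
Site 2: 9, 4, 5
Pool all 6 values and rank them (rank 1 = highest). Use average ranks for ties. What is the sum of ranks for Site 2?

Sorted (descending): 9, 6, 6, 5, 4, 4
The 2 values of 6 occupy positions 2–3 → average rank (2+3)/2 = 2.5.
The 2 values of 4 occupy positions 5–6 → average rank (5+6)/2 = 5.5.
Site 2 values → pooled ranks: 9→1, 4→5.5, 5→4
Rank sum = 1 + 5.5 + 4 = 10.5

10.5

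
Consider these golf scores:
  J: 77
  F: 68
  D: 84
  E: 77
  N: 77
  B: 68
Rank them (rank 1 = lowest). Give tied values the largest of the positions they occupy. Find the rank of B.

2

Sorted (ascending): 68, 68, 77, 77, 77, 84
The 2 values of 68 occupy positions 1–2 → each gets rank 2.
The 3 values of 77 occupy positions 3–5 → each gets rank 5.
B has value 68 → rank 2.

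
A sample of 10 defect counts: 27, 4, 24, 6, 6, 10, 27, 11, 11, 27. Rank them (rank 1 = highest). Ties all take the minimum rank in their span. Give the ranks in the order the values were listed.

Sorted (descending): 27, 27, 27, 24, 11, 11, 10, 6, 6, 4
The 3 values of 27 occupy positions 1–3 → each gets rank 1.
The 2 values of 11 occupy positions 5–6 → each gets rank 5.
The 2 values of 6 occupy positions 8–9 → each gets rank 8.

1, 10, 4, 8, 8, 7, 1, 5, 5, 1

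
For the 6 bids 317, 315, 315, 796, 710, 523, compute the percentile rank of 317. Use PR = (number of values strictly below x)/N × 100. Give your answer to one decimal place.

33.3

N = 6.
Strictly below 317: 2. Equal to 317: 1.
PR = 2/6 × 100 = 33.3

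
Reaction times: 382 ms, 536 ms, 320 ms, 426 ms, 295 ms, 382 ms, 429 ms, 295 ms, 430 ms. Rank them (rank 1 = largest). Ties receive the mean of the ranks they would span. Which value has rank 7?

Sorted (descending): 536, 430, 429, 426, 382, 382, 320, 295, 295
The 2 values of 382 occupy positions 5–6 → average rank (5+6)/2 = 5.5.
The 2 values of 295 occupy positions 8–9 → average rank (8+9)/2 = 8.5.
Rank 7 → value 320.

320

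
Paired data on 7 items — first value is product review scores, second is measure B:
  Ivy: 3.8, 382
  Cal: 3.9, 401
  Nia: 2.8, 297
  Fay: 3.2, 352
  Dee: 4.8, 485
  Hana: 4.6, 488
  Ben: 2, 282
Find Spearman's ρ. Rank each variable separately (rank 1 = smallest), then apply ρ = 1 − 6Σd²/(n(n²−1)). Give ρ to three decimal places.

Ranks of variable 1: 4, 5, 2, 3, 7, 6, 1
Ranks of variable 2: 4, 5, 2, 3, 6, 7, 1
d = r₁ − r₂: 0, 0, 0, 0, 1, -1, 0
d²: 0, 0, 0, 0, 1, 1, 0; Σd² = 2
ρ = 1 − 6·2/(7·48) = 1 − 12/336 = 0.964

0.964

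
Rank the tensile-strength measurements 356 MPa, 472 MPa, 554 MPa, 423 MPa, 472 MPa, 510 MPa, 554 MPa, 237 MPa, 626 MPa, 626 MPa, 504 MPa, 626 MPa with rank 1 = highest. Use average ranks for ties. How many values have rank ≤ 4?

3

Sorted (descending): 626, 626, 626, 554, 554, 510, 504, 472, 472, 423, 356, 237
The 3 values of 626 occupy positions 1–3 → average rank 2.
The 2 values of 554 occupy positions 4–5 → average rank (4+5)/2 = 4.5.
The 2 values of 472 occupy positions 8–9 → average rank (8+9)/2 = 8.5.
Ranks ≤ 4: {2, 2, 2} → 3 values.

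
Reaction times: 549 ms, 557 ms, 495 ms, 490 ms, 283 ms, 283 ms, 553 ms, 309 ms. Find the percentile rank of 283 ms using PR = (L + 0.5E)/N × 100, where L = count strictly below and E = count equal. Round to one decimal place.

N = 8.
Strictly below 283: 0. Equal to 283: 2.
PR = (0 + 0.5·2)/8 × 100 = 12.5

12.5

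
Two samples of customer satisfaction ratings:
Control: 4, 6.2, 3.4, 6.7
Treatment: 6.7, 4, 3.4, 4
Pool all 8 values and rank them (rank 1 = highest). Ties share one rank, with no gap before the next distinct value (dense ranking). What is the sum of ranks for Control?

Sorted (descending): 6.7, 6.7, 6.2, 4, 4, 4, 3.4, 3.4
The 2 values of 6.7 share dense rank 1.
The 3 values of 4 share dense rank 3.
The 2 values of 3.4 share dense rank 4.
Remaining distinct values take the next consecutive integers.
Control values → pooled ranks: 4→3, 6.2→2, 3.4→4, 6.7→1
Rank sum = 3 + 2 + 4 + 1 = 10

10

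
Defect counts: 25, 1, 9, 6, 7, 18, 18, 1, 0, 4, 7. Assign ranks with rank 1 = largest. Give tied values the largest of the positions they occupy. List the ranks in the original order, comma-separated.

Sorted (descending): 25, 18, 18, 9, 7, 7, 6, 4, 1, 1, 0
The 2 values of 18 occupy positions 2–3 → each gets rank 3.
The 2 values of 7 occupy positions 5–6 → each gets rank 6.
The 2 values of 1 occupy positions 9–10 → each gets rank 10.

1, 10, 4, 7, 6, 3, 3, 10, 11, 8, 6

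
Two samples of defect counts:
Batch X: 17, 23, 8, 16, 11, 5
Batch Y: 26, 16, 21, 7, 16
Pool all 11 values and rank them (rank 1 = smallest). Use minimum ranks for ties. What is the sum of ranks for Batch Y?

32

Sorted (ascending): 5, 7, 8, 11, 16, 16, 16, 17, 21, 23, 26
The 3 values of 16 occupy positions 5–7 → each gets rank 5.
Batch Y values → pooled ranks: 26→11, 16→5, 21→9, 7→2, 16→5
Rank sum = 11 + 5 + 9 + 2 + 5 = 32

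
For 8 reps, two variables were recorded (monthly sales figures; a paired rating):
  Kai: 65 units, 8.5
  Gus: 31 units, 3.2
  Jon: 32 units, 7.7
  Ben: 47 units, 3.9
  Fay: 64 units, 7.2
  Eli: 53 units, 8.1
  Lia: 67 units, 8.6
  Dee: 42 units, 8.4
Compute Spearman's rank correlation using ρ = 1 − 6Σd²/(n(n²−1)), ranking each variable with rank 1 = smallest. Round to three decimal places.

Ranks of variable 1: 7, 1, 2, 4, 6, 5, 8, 3
Ranks of variable 2: 7, 1, 4, 2, 3, 5, 8, 6
d = r₁ − r₂: 0, 0, -2, 2, 3, 0, 0, -3
d²: 0, 0, 4, 4, 9, 0, 0, 9; Σd² = 26
ρ = 1 − 6·26/(8·63) = 1 − 156/504 = 0.690

0.690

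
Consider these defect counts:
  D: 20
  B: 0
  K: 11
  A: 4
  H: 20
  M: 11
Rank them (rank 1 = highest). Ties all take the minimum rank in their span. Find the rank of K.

3

Sorted (descending): 20, 20, 11, 11, 4, 0
The 2 values of 20 occupy positions 1–2 → each gets rank 1.
The 2 values of 11 occupy positions 3–4 → each gets rank 3.
K has value 11 → rank 3.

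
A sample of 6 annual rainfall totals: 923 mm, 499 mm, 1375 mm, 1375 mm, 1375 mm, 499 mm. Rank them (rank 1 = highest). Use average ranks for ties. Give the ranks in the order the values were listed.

Sorted (descending): 1375, 1375, 1375, 923, 499, 499
The 3 values of 1375 occupy positions 1–3 → average rank 2.
The 2 values of 499 occupy positions 5–6 → average rank (5+6)/2 = 5.5.

4, 5.5, 2, 2, 2, 5.5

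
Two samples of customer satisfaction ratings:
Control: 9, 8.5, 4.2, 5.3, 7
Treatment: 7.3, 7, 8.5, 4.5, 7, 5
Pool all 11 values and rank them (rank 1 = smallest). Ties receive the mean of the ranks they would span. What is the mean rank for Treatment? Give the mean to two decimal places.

Sorted (ascending): 4.2, 4.5, 5, 5.3, 7, 7, 7, 7.3, 8.5, 8.5, 9
The 3 values of 7 occupy positions 5–7 → average rank 6.
The 2 values of 8.5 occupy positions 9–10 → average rank (9+10)/2 = 9.5.
Treatment values → pooled ranks: 7.3→8, 7→6, 8.5→9.5, 4.5→2, 7→6, 5→3
Mean rank = (8 + 6 + 9.5 + 2 + 6 + 3) / 6 = 5.75

5.75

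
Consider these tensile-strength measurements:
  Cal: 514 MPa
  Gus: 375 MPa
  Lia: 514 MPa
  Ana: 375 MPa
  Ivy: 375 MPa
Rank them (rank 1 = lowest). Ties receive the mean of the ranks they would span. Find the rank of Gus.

Sorted (ascending): 375, 375, 375, 514, 514
The 3 values of 375 occupy positions 1–3 → average rank 2.
The 2 values of 514 occupy positions 4–5 → average rank (4+5)/2 = 4.5.
Gus has value 375 MPa → rank 2.

2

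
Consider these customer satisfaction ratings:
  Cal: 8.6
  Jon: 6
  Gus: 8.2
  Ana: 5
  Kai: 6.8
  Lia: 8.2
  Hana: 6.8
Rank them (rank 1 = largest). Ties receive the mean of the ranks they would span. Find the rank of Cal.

1

Sorted (descending): 8.6, 8.2, 8.2, 6.8, 6.8, 6, 5
The 2 values of 8.2 occupy positions 2–3 → average rank (2+3)/2 = 2.5.
The 2 values of 6.8 occupy positions 4–5 → average rank (4+5)/2 = 4.5.
Cal has value 8.6 → rank 1.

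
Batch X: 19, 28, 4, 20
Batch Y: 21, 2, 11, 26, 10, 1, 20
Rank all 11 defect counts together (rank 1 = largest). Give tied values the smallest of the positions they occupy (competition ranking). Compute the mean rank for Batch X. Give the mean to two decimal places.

Sorted (descending): 28, 26, 21, 20, 20, 19, 11, 10, 4, 2, 1
The 2 values of 20 occupy positions 4–5 → each gets rank 4.
Batch X values → pooled ranks: 19→6, 28→1, 4→9, 20→4
Mean rank = (6 + 1 + 9 + 4) / 4 = 5.00

5.00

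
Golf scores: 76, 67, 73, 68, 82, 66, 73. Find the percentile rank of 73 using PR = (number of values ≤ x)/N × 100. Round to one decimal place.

71.4

N = 7.
Strictly below 73: 3. Equal to 73: 2.
PR = 5/7 × 100 = 71.4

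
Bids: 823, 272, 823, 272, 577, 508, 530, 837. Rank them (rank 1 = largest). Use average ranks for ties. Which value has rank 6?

Sorted (descending): 837, 823, 823, 577, 530, 508, 272, 272
The 2 values of 823 occupy positions 2–3 → average rank (2+3)/2 = 2.5.
The 2 values of 272 occupy positions 7–8 → average rank (7+8)/2 = 7.5.
Rank 6 → value 508.

508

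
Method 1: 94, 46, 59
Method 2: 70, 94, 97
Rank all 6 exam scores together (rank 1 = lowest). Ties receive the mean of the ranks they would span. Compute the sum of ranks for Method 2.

13.5

Sorted (ascending): 46, 59, 70, 94, 94, 97
The 2 values of 94 occupy positions 4–5 → average rank (4+5)/2 = 4.5.
Method 2 values → pooled ranks: 70→3, 94→4.5, 97→6
Rank sum = 3 + 4.5 + 6 = 13.5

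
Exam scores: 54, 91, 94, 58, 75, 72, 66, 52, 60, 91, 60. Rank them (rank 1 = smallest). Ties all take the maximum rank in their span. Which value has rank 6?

Sorted (ascending): 52, 54, 58, 60, 60, 66, 72, 75, 91, 91, 94
The 2 values of 60 occupy positions 4–5 → each gets rank 5.
The 2 values of 91 occupy positions 9–10 → each gets rank 10.
Rank 6 → value 66.

66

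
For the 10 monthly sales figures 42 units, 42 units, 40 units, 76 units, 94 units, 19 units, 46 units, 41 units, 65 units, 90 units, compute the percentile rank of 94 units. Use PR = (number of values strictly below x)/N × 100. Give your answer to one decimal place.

N = 10.
Strictly below 94: 9. Equal to 94: 1.
PR = 9/10 × 100 = 90.0

90.0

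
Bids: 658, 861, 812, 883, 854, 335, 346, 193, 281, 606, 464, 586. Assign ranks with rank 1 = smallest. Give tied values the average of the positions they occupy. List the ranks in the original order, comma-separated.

8, 11, 9, 12, 10, 3, 4, 1, 2, 7, 5, 6

Sorted (ascending): 193, 281, 335, 346, 464, 586, 606, 658, 812, 854, 861, 883
No ties — each value takes its position as its rank.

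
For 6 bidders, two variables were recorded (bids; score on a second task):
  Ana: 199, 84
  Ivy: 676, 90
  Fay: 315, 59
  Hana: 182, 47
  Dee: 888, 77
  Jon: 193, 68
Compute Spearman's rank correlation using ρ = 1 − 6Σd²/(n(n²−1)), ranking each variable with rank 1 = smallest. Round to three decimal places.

Ranks of variable 1: 3, 5, 4, 1, 6, 2
Ranks of variable 2: 5, 6, 2, 1, 4, 3
d = r₁ − r₂: -2, -1, 2, 0, 2, -1
d²: 4, 1, 4, 0, 4, 1; Σd² = 14
ρ = 1 − 6·14/(6·35) = 1 − 84/210 = 0.600

0.600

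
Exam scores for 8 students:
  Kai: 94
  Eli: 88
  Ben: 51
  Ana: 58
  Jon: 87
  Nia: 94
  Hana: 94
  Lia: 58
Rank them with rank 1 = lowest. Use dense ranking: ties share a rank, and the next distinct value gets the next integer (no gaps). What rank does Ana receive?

Sorted (ascending): 51, 58, 58, 87, 88, 94, 94, 94
The 2 values of 58 share dense rank 2.
The 3 values of 94 share dense rank 5.
Remaining distinct values take the next consecutive integers.
Ana has value 58 → rank 2.

2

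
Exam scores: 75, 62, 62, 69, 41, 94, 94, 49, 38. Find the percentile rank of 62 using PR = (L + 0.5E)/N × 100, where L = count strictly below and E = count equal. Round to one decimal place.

N = 9.
Strictly below 62: 3. Equal to 62: 2.
PR = (3 + 0.5·2)/9 × 100 = 44.4

44.4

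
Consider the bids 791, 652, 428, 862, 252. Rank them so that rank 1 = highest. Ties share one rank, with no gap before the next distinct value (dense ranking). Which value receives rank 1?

Sorted (descending): 862, 791, 652, 428, 252
No ties — each value takes its position as its rank.
Rank 1 → value 862.

862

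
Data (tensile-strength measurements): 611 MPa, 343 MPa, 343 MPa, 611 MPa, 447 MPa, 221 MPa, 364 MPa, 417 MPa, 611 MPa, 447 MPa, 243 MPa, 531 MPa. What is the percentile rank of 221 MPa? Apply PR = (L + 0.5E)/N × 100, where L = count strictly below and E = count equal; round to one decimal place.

4.2

N = 12.
Strictly below 221: 0. Equal to 221: 1.
PR = (0 + 0.5·1)/12 × 100 = 4.2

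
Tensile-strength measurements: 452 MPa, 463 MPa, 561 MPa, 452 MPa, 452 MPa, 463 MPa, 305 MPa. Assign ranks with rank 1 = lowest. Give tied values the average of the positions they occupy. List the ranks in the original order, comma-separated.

3, 5.5, 7, 3, 3, 5.5, 1

Sorted (ascending): 305, 452, 452, 452, 463, 463, 561
The 3 values of 452 occupy positions 2–4 → average rank 3.
The 2 values of 463 occupy positions 5–6 → average rank (5+6)/2 = 5.5.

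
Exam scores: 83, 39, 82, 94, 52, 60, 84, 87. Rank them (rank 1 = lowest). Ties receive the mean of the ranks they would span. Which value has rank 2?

52

Sorted (ascending): 39, 52, 60, 82, 83, 84, 87, 94
No ties — each value takes its position as its rank.
Rank 2 → value 52.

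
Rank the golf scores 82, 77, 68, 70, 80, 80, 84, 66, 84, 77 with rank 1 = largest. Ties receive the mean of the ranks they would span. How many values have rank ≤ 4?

Sorted (descending): 84, 84, 82, 80, 80, 77, 77, 70, 68, 66
The 2 values of 84 occupy positions 1–2 → average rank (1+2)/2 = 1.5.
The 2 values of 80 occupy positions 4–5 → average rank (4+5)/2 = 4.5.
The 2 values of 77 occupy positions 6–7 → average rank (6+7)/2 = 6.5.
Ranks ≤ 4: {1.5, 1.5, 3} → 3 values.

3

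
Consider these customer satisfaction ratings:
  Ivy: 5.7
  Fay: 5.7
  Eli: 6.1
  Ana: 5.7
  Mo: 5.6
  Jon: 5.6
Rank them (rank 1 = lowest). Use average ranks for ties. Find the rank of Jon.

Sorted (ascending): 5.6, 5.6, 5.7, 5.7, 5.7, 6.1
The 2 values of 5.6 occupy positions 1–2 → average rank (1+2)/2 = 1.5.
The 3 values of 5.7 occupy positions 3–5 → average rank 4.
Jon has value 5.6 → rank 1.5.

1.5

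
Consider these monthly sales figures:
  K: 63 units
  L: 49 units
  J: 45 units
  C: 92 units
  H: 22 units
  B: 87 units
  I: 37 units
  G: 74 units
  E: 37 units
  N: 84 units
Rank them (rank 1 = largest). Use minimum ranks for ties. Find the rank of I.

8

Sorted (descending): 92, 87, 84, 74, 63, 49, 45, 37, 37, 22
The 2 values of 37 occupy positions 8–9 → each gets rank 8.
I has value 37 units → rank 8.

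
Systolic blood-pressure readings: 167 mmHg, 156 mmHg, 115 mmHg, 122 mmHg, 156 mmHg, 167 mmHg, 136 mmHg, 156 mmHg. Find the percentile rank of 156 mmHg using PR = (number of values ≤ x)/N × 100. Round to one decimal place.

N = 8.
Strictly below 156: 3. Equal to 156: 3.
PR = 6/8 × 100 = 75.0

75.0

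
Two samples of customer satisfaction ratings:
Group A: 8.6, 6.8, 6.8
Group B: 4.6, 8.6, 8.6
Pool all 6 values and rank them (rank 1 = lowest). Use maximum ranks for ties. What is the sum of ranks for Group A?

12

Sorted (ascending): 4.6, 6.8, 6.8, 8.6, 8.6, 8.6
The 2 values of 6.8 occupy positions 2–3 → each gets rank 3.
The 3 values of 8.6 occupy positions 4–6 → each gets rank 6.
Group A values → pooled ranks: 8.6→6, 6.8→3, 6.8→3
Rank sum = 6 + 3 + 3 = 12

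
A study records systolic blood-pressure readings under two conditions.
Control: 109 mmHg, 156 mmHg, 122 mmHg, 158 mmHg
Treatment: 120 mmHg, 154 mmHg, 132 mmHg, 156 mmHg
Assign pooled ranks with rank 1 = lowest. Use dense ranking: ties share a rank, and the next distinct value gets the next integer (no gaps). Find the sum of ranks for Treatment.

17

Sorted (ascending): 109, 120, 122, 132, 154, 156, 156, 158
The 2 values of 156 share dense rank 6.
Remaining distinct values take the next consecutive integers.
Treatment values → pooled ranks: 120→2, 154→5, 132→4, 156→6
Rank sum = 2 + 5 + 4 + 6 = 17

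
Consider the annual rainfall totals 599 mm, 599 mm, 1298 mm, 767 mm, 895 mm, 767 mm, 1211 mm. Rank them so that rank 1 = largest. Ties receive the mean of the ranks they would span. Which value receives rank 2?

Sorted (descending): 1298, 1211, 895, 767, 767, 599, 599
The 2 values of 767 occupy positions 4–5 → average rank (4+5)/2 = 4.5.
The 2 values of 599 occupy positions 6–7 → average rank (6+7)/2 = 6.5.
Rank 2 → value 1211.

1211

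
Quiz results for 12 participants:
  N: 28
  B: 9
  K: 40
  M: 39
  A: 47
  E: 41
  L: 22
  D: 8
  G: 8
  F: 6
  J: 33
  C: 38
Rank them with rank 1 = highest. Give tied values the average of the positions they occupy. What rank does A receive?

1

Sorted (descending): 47, 41, 40, 39, 38, 33, 28, 22, 9, 8, 8, 6
The 2 values of 8 occupy positions 10–11 → average rank (10+11)/2 = 10.5.
A has value 47 → rank 1.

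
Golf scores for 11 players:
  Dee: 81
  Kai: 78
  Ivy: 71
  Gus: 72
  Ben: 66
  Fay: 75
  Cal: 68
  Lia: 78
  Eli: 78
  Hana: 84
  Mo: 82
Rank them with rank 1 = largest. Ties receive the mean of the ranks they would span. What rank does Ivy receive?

Sorted (descending): 84, 82, 81, 78, 78, 78, 75, 72, 71, 68, 66
The 3 values of 78 occupy positions 4–6 → average rank 5.
Ivy has value 71 → rank 9.

9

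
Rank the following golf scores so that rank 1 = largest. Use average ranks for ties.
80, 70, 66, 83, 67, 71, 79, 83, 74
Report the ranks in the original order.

3, 7, 9, 1.5, 8, 6, 4, 1.5, 5

Sorted (descending): 83, 83, 80, 79, 74, 71, 70, 67, 66
The 2 values of 83 occupy positions 1–2 → average rank (1+2)/2 = 1.5.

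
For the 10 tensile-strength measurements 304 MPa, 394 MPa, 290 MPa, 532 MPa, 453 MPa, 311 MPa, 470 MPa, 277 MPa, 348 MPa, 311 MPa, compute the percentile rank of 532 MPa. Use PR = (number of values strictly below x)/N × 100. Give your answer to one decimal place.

90.0

N = 10.
Strictly below 532: 9. Equal to 532: 1.
PR = 9/10 × 100 = 90.0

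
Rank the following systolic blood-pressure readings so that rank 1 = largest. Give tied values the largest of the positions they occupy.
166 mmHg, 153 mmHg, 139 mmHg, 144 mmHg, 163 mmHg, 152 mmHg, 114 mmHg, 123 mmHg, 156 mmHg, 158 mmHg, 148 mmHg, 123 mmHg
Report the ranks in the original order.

Sorted (descending): 166, 163, 158, 156, 153, 152, 148, 144, 139, 123, 123, 114
The 2 values of 123 occupy positions 10–11 → each gets rank 11.

1, 5, 9, 8, 2, 6, 12, 11, 4, 3, 7, 11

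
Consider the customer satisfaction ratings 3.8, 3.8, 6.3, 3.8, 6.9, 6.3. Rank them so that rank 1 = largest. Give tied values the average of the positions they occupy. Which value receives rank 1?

Sorted (descending): 6.9, 6.3, 6.3, 3.8, 3.8, 3.8
The 2 values of 6.3 occupy positions 2–3 → average rank (2+3)/2 = 2.5.
The 3 values of 3.8 occupy positions 4–6 → average rank 5.
Rank 1 → value 6.9.

6.9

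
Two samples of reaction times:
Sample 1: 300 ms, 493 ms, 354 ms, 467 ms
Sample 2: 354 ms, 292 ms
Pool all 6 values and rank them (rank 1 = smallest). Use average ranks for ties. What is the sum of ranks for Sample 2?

Sorted (ascending): 292, 300, 354, 354, 467, 493
The 2 values of 354 occupy positions 3–4 → average rank (3+4)/2 = 3.5.
Sample 2 values → pooled ranks: 354→3.5, 292→1
Rank sum = 3.5 + 1 = 4.5

4.5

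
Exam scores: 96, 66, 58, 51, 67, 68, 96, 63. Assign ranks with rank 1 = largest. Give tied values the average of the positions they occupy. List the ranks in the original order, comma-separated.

Sorted (descending): 96, 96, 68, 67, 66, 63, 58, 51
The 2 values of 96 occupy positions 1–2 → average rank (1+2)/2 = 1.5.

1.5, 5, 7, 8, 4, 3, 1.5, 6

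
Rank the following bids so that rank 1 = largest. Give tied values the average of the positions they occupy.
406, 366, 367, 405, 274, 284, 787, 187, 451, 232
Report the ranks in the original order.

3, 6, 5, 4, 8, 7, 1, 10, 2, 9

Sorted (descending): 787, 451, 406, 405, 367, 366, 284, 274, 232, 187
No ties — each value takes its position as its rank.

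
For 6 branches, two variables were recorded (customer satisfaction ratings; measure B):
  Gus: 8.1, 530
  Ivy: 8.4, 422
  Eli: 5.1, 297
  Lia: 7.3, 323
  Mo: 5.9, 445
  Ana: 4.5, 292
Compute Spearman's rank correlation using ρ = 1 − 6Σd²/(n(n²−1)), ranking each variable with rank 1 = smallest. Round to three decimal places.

Ranks of variable 1: 5, 6, 2, 4, 3, 1
Ranks of variable 2: 6, 4, 2, 3, 5, 1
d = r₁ − r₂: -1, 2, 0, 1, -2, 0
d²: 1, 4, 0, 1, 4, 0; Σd² = 10
ρ = 1 − 6·10/(6·35) = 1 − 60/210 = 0.714

0.714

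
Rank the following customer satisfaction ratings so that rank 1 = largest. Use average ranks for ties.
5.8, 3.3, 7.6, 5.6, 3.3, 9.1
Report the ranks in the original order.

Sorted (descending): 9.1, 7.6, 5.8, 5.6, 3.3, 3.3
The 2 values of 3.3 occupy positions 5–6 → average rank (5+6)/2 = 5.5.

3, 5.5, 2, 4, 5.5, 1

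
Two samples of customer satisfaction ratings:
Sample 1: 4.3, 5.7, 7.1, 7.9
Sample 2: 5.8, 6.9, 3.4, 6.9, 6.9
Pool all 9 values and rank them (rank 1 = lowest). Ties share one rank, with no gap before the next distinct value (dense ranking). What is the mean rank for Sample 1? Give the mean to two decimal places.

Sorted (ascending): 3.4, 4.3, 5.7, 5.8, 6.9, 6.9, 6.9, 7.1, 7.9
The 3 values of 6.9 share dense rank 5.
Remaining distinct values take the next consecutive integers.
Sample 1 values → pooled ranks: 4.3→2, 5.7→3, 7.1→6, 7.9→7
Mean rank = (2 + 3 + 6 + 7) / 4 = 4.50

4.50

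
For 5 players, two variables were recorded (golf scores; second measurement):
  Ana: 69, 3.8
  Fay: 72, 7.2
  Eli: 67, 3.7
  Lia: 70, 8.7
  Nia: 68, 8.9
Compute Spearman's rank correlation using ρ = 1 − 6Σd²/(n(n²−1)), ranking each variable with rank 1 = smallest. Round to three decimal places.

Ranks of variable 1: 3, 5, 1, 4, 2
Ranks of variable 2: 2, 3, 1, 4, 5
d = r₁ − r₂: 1, 2, 0, 0, -3
d²: 1, 4, 0, 0, 9; Σd² = 14
ρ = 1 − 6·14/(5·24) = 1 − 84/120 = 0.300

0.300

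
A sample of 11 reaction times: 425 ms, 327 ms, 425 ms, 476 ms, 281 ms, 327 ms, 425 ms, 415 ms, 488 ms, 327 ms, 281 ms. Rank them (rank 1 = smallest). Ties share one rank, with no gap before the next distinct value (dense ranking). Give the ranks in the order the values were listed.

4, 2, 4, 5, 1, 2, 4, 3, 6, 2, 1

Sorted (ascending): 281, 281, 327, 327, 327, 415, 425, 425, 425, 476, 488
The 2 values of 281 share dense rank 1.
The 3 values of 327 share dense rank 2.
The 3 values of 425 share dense rank 4.
Remaining distinct values take the next consecutive integers.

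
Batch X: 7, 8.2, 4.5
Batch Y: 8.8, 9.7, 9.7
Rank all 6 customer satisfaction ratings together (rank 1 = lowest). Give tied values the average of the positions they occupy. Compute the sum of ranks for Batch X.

6

Sorted (ascending): 4.5, 7, 8.2, 8.8, 9.7, 9.7
The 2 values of 9.7 occupy positions 5–6 → average rank (5+6)/2 = 5.5.
Batch X values → pooled ranks: 7→2, 8.2→3, 4.5→1
Rank sum = 2 + 3 + 1 = 6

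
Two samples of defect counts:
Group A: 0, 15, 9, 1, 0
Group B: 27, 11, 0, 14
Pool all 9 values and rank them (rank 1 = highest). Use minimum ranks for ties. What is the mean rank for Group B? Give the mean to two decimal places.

Sorted (descending): 27, 15, 14, 11, 9, 1, 0, 0, 0
The 3 values of 0 occupy positions 7–9 → each gets rank 7.
Group B values → pooled ranks: 27→1, 11→4, 0→7, 14→3
Mean rank = (1 + 4 + 7 + 3) / 4 = 3.75

3.75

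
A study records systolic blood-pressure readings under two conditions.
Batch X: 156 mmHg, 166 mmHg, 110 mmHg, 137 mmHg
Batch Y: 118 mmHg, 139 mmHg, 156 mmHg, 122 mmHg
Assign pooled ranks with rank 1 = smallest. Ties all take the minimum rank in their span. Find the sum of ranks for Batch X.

Sorted (ascending): 110, 118, 122, 137, 139, 156, 156, 166
The 2 values of 156 occupy positions 6–7 → each gets rank 6.
Batch X values → pooled ranks: 156→6, 166→8, 110→1, 137→4
Rank sum = 6 + 8 + 1 + 4 = 19

19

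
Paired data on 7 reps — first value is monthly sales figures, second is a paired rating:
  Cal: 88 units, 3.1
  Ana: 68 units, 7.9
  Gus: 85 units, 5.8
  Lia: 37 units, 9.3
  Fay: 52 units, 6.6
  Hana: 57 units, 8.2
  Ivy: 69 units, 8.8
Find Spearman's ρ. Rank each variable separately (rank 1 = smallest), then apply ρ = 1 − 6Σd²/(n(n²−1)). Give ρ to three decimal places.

-0.679

Ranks of variable 1: 7, 4, 6, 1, 2, 3, 5
Ranks of variable 2: 1, 4, 2, 7, 3, 5, 6
d = r₁ − r₂: 6, 0, 4, -6, -1, -2, -1
d²: 36, 0, 16, 36, 1, 4, 1; Σd² = 94
ρ = 1 − 6·94/(7·48) = 1 − 564/336 = -0.679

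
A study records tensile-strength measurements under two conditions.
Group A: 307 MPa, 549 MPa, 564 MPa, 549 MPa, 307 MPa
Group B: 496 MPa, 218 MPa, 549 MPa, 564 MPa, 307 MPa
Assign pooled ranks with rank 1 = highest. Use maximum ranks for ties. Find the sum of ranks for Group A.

Sorted (descending): 564, 564, 549, 549, 549, 496, 307, 307, 307, 218
The 2 values of 564 occupy positions 1–2 → each gets rank 2.
The 3 values of 549 occupy positions 3–5 → each gets rank 5.
The 3 values of 307 occupy positions 7–9 → each gets rank 9.
Group A values → pooled ranks: 307→9, 549→5, 564→2, 549→5, 307→9
Rank sum = 9 + 5 + 2 + 5 + 9 = 30

30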